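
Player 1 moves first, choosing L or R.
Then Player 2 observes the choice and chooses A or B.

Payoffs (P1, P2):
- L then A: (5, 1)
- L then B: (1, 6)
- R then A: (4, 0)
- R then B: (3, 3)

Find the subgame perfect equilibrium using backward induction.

P1 plays R, P2 plays B after L and B after R; Payoff (3, 3)

Work:
Backward induction:
After L: P2 chooses B → P1 gets 1
After R: P2 chooses B → P1 gets 3
P1 chooses R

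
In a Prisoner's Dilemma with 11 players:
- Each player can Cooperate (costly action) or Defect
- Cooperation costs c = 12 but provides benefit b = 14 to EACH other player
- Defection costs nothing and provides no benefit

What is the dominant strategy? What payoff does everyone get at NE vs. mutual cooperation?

Dominant: Defect; NE payoff = 0; Coop payoff = 128

Work:
Defect dominates (saves cost c = 12, benefit to others is external)
NE: All defect → everyone gets 0
If all cooperate: each receives (10)×14 - 12 = 128
Social dilemma: 128 > 0 but NE gives 0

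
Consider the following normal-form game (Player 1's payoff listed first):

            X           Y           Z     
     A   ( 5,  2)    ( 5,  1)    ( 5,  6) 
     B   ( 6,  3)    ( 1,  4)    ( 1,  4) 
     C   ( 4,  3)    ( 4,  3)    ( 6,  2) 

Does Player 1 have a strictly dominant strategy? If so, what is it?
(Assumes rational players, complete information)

No strictly dominant strategy exists for Player 1

Work:
A strategy strictly dominates another if it gives a strictly higher payoff against every opponent action. Compare each pair of P1's strategies column-by-column:
  A vs B: [5 vs 6, 5 vs 1, 5 vs 1] → A does not strictly dominate B (column X: 5 ≤ 6)
  A vs C: [5 vs 4, 5 vs 4, 5 vs 6] → A does not strictly dominate C (column Z: 5 ≤ 6)
  B vs A: [6 vs 5, 1 vs 5, 1 vs 5] → B does not strictly dominate A (column Y: 1 ≤ 5)
  B vs C: [6 vs 4, 1 vs 4, 1 vs 6] → B does not strictly dominate C (column Y: 1 ≤ 4)
  C vs A: [4 vs 5, 4 vs 5, 6 vs 5] → C does not strictly dominate A (column X: 4 ≤ 5)
  C vs B: [4 vs 6, 4 vs 1, 6 vs 1] → C does not strictly dominate B (column X: 4 ≤ 6)
No single strategy strictly dominates all others → no strictly dominant strategy.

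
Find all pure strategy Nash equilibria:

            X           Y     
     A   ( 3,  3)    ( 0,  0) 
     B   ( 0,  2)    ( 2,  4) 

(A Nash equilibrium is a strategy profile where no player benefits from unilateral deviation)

Nash equilibrium: (A, X), (B, Y)

Work:
Best responses:
  P1 vs X: payoffs [3, 0] → best response A (payoff 3)
  P1 vs Y: payoffs [0, 2] → best response B (payoff 2)
  P2 vs A: payoffs [3, 0] → best response X (payoff 3)
  P2 vs B: payoffs [2, 4] → best response Y (payoff 4)
Mutual best responses: (A,X), (B,Y) → Nash equilibria.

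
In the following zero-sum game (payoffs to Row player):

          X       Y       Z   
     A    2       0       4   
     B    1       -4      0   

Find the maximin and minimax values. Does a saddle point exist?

Maximin = 0, Minimax = 0, Saddle: True

Work:
Row minimums: [0, -4] → maximin = 0
Column maximums: [2, 0, 4] → minimax = 0
Saddle point exists! Game value = 0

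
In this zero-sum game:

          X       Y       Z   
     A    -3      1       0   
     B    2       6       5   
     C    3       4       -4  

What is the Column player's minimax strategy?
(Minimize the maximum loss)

Column should play X, value = 3

Work:
Column player minimizes Row's maximum payoff:
Column X: max payoff to Row = 3
Column Y: max payoff to Row = 6
Column Z: max payoff to Row = 5
Minimum is 3, achieved by column X.
Minimax strategy: X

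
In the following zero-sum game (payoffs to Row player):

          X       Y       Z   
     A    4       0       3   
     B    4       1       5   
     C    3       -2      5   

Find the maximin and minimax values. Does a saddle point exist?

Maximin = 1, Minimax = 1, Saddle: True

Work:
Row minimums: [0, 1, -2] → maximin = 1
Column maximums: [4, 1, 5] → minimax = 1
Saddle point exists! Game value = 1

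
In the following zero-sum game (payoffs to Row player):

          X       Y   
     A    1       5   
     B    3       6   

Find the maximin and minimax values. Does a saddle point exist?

Maximin = 3, Minimax = 3, Saddle: True

Work:
Row minimums: [1, 3] → maximin = 3
Column maximums: [3, 6] → minimax = 3
Saddle point exists! Game value = 3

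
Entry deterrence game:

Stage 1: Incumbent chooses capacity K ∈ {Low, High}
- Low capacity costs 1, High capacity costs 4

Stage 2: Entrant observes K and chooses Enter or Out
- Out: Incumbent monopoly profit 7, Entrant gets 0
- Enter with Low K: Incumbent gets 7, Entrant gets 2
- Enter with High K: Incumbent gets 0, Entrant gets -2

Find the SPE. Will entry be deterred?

SPE: (Low, Enter|Low, Out|High); Entry not deterred. Incumbent net profit = 6, Entrant gets 2

Work:
After Low K: Entrant enters (2 > 0)
After High K: Entrant stays out (-2 < 0)
Incumbent: Low → 7−1=6, High → 7−4=3
Incumbent chooses Low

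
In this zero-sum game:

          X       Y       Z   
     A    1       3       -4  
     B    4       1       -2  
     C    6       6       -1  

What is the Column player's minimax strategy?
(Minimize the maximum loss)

Column should play Z, value = -1

Work:
Column player minimizes Row's maximum payoff:
Column X: max payoff to Row = 6
Column Y: max payoff to Row = 6
Column Z: max payoff to Row = -1
Minimum is -1, achieved by column Z.
Minimax strategy: Z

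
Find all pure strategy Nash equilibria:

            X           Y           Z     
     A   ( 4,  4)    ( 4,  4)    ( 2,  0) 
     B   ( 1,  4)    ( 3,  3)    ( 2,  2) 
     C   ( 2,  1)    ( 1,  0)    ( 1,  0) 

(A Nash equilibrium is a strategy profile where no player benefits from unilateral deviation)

Nash equilibrium: (A, X), (A, Y)

Work:
Best responses:
  P1 vs X: payoffs [4, 1, 2] → best response A (payoff 4)
  P1 vs Y: payoffs [4, 3, 1] → best response A (payoff 4)
  P1 vs Z: payoffs [2, 2, 1] → best response A/B (payoff 2)
  P2 vs A: payoffs [4, 4, 0] → best response X/Y (payoff 4)
  P2 vs B: payoffs [4, 3, 2] → best response X (payoff 4)
  P2 vs C: payoffs [1, 0, 0] → best response X (payoff 1)
Mutual best responses: (A,X), (A,Y) → Nash equilibria.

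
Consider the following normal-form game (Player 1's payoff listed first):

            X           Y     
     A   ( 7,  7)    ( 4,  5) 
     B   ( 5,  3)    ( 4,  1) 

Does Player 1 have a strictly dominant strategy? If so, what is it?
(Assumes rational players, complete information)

No strictly dominant strategy exists for Player 1

Work:
A strategy strictly dominates another if it gives a strictly higher payoff against every opponent action. Compare each pair of P1's strategies column-by-column:
  A vs B: [7 vs 5, 4 vs 4] → A does not strictly dominate B (column Y: 4 ≤ 4)
  B vs A: [5 vs 7, 4 vs 4] → B does not strictly dominate A (column X: 5 ≤ 7)
No single strategy strictly dominates all others → no strictly dominant strategy.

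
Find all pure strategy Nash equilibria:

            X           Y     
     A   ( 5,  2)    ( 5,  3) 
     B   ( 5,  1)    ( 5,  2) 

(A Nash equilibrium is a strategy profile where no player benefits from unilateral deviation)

Nash equilibrium: (A, Y), (B, Y)

Work:
Best responses:
  P1 vs X: payoffs [5, 5] → best response A/B (payoff 5)
  P1 vs Y: payoffs [5, 5] → best response A/B (payoff 5)
  P2 vs A: payoffs [2, 3] → best response Y (payoff 3)
  P2 vs B: payoffs [1, 2] → best response Y (payoff 2)
Mutual best responses: (A,Y), (B,Y) → Nash equilibria.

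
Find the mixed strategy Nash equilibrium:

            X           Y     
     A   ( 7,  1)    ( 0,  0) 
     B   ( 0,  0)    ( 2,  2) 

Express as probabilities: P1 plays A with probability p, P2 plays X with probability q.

p = 0.6667, q = 0.2222

Work:
Find probabilities that make opponent indifferent:
P2 chooses q to make P1 indifferent between A and B
P1 chooses p to make P2 indifferent between X and Y
Mixed NE: P1 plays (A: 0.6667, B: 0.3333), P2 plays (X: 0.2222, Y: 0.7778)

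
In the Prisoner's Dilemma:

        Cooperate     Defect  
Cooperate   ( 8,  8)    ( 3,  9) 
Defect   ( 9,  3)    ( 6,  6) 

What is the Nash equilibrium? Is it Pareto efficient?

(Defect, Defect) is NE; not Pareto efficient

Work:
Defect dominates Cooperate for both players:
If P2 cooperates: Defect (9) > Cooperate (8)
If P2 defects: Defect (6) > Cooperate (3)
NE: (Defect, Defect) with payoff (6, 6)
But (Cooperate, Cooperate) = (8, 8) Pareto dominates (6, 6)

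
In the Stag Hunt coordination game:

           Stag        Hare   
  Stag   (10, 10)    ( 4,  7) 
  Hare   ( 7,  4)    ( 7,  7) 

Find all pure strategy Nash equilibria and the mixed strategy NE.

Pure NE: (Stag, Stag) and (Hare, Hare); Mixed NE: p = 0.5, q = 0.5

Work:
Check pure NE:
(Stag, Stag): (10, 10) - no unilateral deviation beneficial
(Hare, Hare): (7, 7) - no unilateral deviation beneficial
Mixed NE: P1 plays Stag with p = 0.5, P2 plays Stag with q = 0.5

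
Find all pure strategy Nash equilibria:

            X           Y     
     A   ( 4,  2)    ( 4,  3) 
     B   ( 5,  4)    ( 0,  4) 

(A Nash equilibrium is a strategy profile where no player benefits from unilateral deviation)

Nash equilibrium: (A, Y), (B, X)

Work:
Best responses:
  P1 vs X: payoffs [4, 5] → best response B (payoff 5)
  P1 vs Y: payoffs [4, 0] → best response A (payoff 4)
  P2 vs A: payoffs [2, 3] → best response Y (payoff 3)
  P2 vs B: payoffs [4, 4] → best response X/Y (payoff 4)
Mutual best responses: (A,Y), (B,X) → Nash equilibria.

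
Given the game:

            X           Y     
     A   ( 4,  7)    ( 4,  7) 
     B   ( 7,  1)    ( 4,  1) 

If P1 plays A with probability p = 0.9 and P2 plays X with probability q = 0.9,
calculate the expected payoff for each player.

E[P1] = 4.27, E[P2] = 6.4

Work:
E[P1] = p·q·π₁(A,X) + p·(1-q)·π₁(A,Y) + (1-p)·q·π₁(B,X) + (1-p)·(1-q)·π₁(B,Y)
= 0.9·0.9·4 + 0.9·0.1·4 + 0.1·0.9·7 + 0.1·0.1·4
= 4.27

E[P2] = 6.4 (similar calculation)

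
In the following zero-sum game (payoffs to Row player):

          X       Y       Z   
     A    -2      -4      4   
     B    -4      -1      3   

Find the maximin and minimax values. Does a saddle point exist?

Maximin = -4, Minimax = -2, Saddle: False

Work:
Row minimums: [-4, -4] → maximin = -4
Column maximums: [-2, -1, 4] → minimax = -2
No saddle point (maximin ≠ minimax). Mixed strategy needed.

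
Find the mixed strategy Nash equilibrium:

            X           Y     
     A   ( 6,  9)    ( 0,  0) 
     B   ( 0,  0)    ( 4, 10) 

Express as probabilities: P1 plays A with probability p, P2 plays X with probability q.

p = 0.5263, q = 0.4

Work:
Find probabilities that make opponent indifferent:
P2 chooses q to make P1 indifferent between A and B
P1 chooses p to make P2 indifferent between X and Y
Mixed NE: P1 plays (A: 0.5263, B: 0.4737), P2 plays (X: 0.4, Y: 0.6)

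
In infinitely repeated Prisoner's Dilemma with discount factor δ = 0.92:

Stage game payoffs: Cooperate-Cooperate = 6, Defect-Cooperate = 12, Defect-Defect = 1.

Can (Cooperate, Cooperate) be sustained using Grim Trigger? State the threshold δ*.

δ* = 0.5455; since δ = 0.92 ≥ 0.5455, cooperation can be sustained

Work:
For Grim Trigger:
Cooperate forever: 6/(1-δ)
Defect then punished: 12 + 1·δ/(1-δ)
Need: 6/(1-δ) ≥ 12 + 1·δ/(1-δ)
Solving: δ ≥ (T-R)/(T-P) = (12-6)/(12-1) = 0.5455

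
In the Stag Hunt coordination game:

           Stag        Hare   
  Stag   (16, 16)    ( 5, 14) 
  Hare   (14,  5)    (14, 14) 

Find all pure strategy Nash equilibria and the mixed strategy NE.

Pure NE: (Stag, Stag) and (Hare, Hare); Mixed NE: p = 0.8182, q = 0.8182

Work:
Check pure NE:
(Stag, Stag): (16, 16) - no unilateral deviation beneficial
(Hare, Hare): (14, 14) - no unilateral deviation beneficial
Mixed NE: P1 plays Stag with p = 0.8182, P2 plays Stag with q = 0.8182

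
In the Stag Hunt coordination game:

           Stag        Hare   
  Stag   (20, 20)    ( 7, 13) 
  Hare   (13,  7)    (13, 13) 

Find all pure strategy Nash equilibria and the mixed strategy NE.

Pure NE: (Stag, Stag) and (Hare, Hare); Mixed NE: p = 0.4615, q = 0.4615

Work:
Check pure NE:
(Stag, Stag): (20, 20) - no unilateral deviation beneficial
(Hare, Hare): (13, 13) - no unilateral deviation beneficial
Mixed NE: P1 plays Stag with p = 0.4615, P2 plays Stag with q = 0.4615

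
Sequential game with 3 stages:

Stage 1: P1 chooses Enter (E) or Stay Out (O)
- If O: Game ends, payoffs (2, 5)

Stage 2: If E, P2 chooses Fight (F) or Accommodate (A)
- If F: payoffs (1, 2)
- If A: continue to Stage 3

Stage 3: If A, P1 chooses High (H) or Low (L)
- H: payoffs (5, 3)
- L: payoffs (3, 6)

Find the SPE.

SPE: (E, A, H); Outcome (5, 3)

Work:
Stage 3: P1 chooses H (5 vs 3)
Stage 2: P2: F->2, A->3 (anticipating H). Choose A
Stage 1: P1: O->2, E->5 (anticipating A, H). Choose E
SPE path: E -> A -> H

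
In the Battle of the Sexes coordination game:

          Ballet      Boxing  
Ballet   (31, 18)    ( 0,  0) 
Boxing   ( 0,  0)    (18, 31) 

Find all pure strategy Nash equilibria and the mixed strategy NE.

Pure NE: (Ballet, Ballet) and (Boxing, Boxing); Mixed NE: p = 0.6327, q = 0.3673

Work:
Check pure NE:
(Ballet, Ballet): (31, 18) - no unilateral deviation beneficial
(Boxing, Boxing): (18, 31) - no unilateral deviation beneficial
Mixed NE: P1 plays Ballet with p = 0.6327, P2 plays Ballet with q = 0.3673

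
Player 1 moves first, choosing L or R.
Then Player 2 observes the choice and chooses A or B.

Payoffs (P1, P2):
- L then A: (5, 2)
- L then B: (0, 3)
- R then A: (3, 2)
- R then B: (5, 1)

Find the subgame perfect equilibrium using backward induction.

P1 plays R, P2 plays B after L and A after R; Payoff (3, 2)

Work:
Backward induction:
After L: P2 chooses B → P1 gets 0
After R: P2 chooses A → P1 gets 3
P1 chooses R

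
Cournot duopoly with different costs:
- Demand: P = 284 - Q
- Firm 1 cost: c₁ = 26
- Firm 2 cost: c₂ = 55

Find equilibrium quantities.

q₁* = 95.67, q₂* = 66.67

Work:
Reaction: q₁ = (284 - 26 - q₂)/2
Reaction: q₂ = (284 - 55 - q₁)/2
Solve simultaneously:
q₁* = (284 - 2×26 + 55)/3 = 95.67
q₂* = (284 - 2×55 + 26)/3 = 66.67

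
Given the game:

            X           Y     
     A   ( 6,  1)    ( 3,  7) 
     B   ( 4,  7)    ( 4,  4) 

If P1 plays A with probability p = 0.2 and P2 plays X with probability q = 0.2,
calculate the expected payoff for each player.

E[P1] = 3.92, E[P2] = 4.84

Work:
E[P1] = p·q·π₁(A,X) + p·(1-q)·π₁(A,Y) + (1-p)·q·π₁(B,X) + (1-p)·(1-q)·π₁(B,Y)
= 0.2·0.2·6 + 0.2·0.8·3 + 0.8·0.2·4 + 0.8·0.8·4
= 3.92

E[P2] = 4.84 (similar calculation)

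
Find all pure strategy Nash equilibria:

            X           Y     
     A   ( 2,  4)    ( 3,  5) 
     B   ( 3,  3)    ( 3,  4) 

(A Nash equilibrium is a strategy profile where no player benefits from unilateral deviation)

Nash equilibrium: (A, Y), (B, Y)

Work:
Best responses:
  P1 vs X: payoffs [2, 3] → best response B (payoff 3)
  P1 vs Y: payoffs [3, 3] → best response A/B (payoff 3)
  P2 vs A: payoffs [4, 5] → best response Y (payoff 5)
  P2 vs B: payoffs [3, 4] → best response Y (payoff 4)
Mutual best responses: (A,Y), (B,Y) → Nash equilibria.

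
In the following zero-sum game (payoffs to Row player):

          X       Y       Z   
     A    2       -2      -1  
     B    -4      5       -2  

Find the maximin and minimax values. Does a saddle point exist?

Maximin = -2, Minimax = -1, Saddle: False

Work:
Row minimums: [-2, -4] → maximin = -2
Column maximums: [2, 5, -1] → minimax = -1
No saddle point (maximin ≠ minimax). Mixed strategy needed.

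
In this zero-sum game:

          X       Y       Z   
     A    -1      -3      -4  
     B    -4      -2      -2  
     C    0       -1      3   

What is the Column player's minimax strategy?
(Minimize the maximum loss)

Column should play Y, value = -1

Work:
Column player minimizes Row's maximum payoff:
Column X: max payoff to Row = 0
Column Y: max payoff to Row = -1
Column Z: max payoff to Row = 3
Minimum is -1, achieved by column Y.
Minimax strategy: Y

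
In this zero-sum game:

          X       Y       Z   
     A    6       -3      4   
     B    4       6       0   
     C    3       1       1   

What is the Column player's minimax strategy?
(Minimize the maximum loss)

Column should play Z, value = 4

Work:
Column player minimizes Row's maximum payoff:
Column X: max payoff to Row = 6
Column Y: max payoff to Row = 6
Column Z: max payoff to Row = 4
Minimum is 4, achieved by column Z.
Minimax strategy: Z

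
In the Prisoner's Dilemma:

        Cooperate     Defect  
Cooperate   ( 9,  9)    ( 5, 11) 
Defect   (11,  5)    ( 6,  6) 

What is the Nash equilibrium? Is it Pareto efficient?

(Defect, Defect) is NE; not Pareto efficient

Work:
Defect dominates Cooperate for both players:
If P2 cooperates: Defect (11) > Cooperate (9)
If P2 defects: Defect (6) > Cooperate (5)
NE: (Defect, Defect) with payoff (6, 6)
But (Cooperate, Cooperate) = (9, 9) Pareto dominates (6, 6)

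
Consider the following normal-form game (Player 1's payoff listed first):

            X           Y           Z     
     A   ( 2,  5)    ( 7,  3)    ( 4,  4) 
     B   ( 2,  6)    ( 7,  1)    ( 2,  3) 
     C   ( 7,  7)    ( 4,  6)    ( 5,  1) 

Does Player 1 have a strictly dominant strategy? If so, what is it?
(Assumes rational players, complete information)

No strictly dominant strategy exists for Player 1

Work:
A strategy strictly dominates another if it gives a strictly higher payoff against every opponent action. Compare each pair of P1's strategies column-by-column:
  A vs B: [2 vs 2, 7 vs 7, 4 vs 2] → A does not strictly dominate B (column X: 2 ≤ 2)
  A vs C: [2 vs 7, 7 vs 4, 4 vs 5] → A does not strictly dominate C (column X: 2 ≤ 7)
  B vs A: [2 vs 2, 7 vs 7, 2 vs 4] → B does not strictly dominate A (column X: 2 ≤ 2)
  B vs C: [2 vs 7, 7 vs 4, 2 vs 5] → B does not strictly dominate C (column X: 2 ≤ 7)
  C vs A: [7 vs 2, 4 vs 7, 5 vs 4] → C does not strictly dominate A (column Y: 4 ≤ 7)
  C vs B: [7 vs 2, 4 vs 7, 5 vs 2] → C does not strictly dominate B (column Y: 4 ≤ 7)
No single strategy strictly dominates all others → no strictly dominant strategy.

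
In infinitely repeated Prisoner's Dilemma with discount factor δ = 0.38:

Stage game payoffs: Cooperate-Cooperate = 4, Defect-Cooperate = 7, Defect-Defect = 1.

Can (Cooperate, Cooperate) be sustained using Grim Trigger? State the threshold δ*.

δ* = 0.5; since δ = 0.38 < 0.5, cooperation cannot be sustained

Work:
For Grim Trigger:
Cooperate forever: 4/(1-δ)
Defect then punished: 7 + 1·δ/(1-δ)
Need: 4/(1-δ) ≥ 7 + 1·δ/(1-δ)
Solving: δ ≥ (T-R)/(T-P) = (7-4)/(7-1) = 0.5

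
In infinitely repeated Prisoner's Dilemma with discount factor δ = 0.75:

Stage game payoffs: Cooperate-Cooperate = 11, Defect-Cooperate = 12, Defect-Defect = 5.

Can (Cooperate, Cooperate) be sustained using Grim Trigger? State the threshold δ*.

δ* = 0.1429; since δ = 0.75 ≥ 0.1429, cooperation can be sustained

Work:
For Grim Trigger:
Cooperate forever: 11/(1-δ)
Defect then punished: 12 + 5·δ/(1-δ)
Need: 11/(1-δ) ≥ 12 + 5·δ/(1-δ)
Solving: δ ≥ (T-R)/(T-P) = (12-11)/(12-5) = 0.1429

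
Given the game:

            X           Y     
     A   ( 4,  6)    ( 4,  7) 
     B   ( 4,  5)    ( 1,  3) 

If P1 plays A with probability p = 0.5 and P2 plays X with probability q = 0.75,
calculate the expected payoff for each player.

E[P1] = 3.625, E[P2] = 5.375

Work:
E[P1] = p·q·π₁(A,X) + p·(1-q)·π₁(A,Y) + (1-p)·q·π₁(B,X) + (1-p)·(1-q)·π₁(B,Y)
= 0.5·0.75·4 + 0.5·0.25·4 + 0.5·0.75·4 + 0.5·0.25·1
= 3.625

E[P2] = 5.375 (similar calculation)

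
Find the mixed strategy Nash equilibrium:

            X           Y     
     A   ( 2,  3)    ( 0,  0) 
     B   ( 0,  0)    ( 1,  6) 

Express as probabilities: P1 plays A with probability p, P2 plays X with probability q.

p = 0.6667, q = 0.3333

Work:
Find probabilities that make opponent indifferent:
P2 chooses q to make P1 indifferent between A and B
P1 chooses p to make P2 indifferent between X and Y
Mixed NE: P1 plays (A: 0.6667, B: 0.3333), P2 plays (X: 0.3333, Y: 0.6667)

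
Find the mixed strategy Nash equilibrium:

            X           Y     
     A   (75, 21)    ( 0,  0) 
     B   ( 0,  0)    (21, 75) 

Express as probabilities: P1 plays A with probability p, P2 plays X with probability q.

p = 0.7812, q = 0.2188

Work:
Find probabilities that make opponent indifferent:
P2 chooses q to make P1 indifferent between A and B
P1 chooses p to make P2 indifferent between X and Y
Mixed NE: P1 plays (A: 0.7812, B: 0.2188), P2 plays (X: 0.2188, Y: 0.7812)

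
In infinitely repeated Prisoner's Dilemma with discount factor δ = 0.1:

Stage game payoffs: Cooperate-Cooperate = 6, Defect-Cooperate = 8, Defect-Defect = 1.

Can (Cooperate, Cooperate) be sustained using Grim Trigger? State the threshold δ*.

δ* = 0.2857; since δ = 0.1 < 0.2857, cooperation cannot be sustained

Work:
For Grim Trigger:
Cooperate forever: 6/(1-δ)
Defect then punished: 8 + 1·δ/(1-δ)
Need: 6/(1-δ) ≥ 8 + 1·δ/(1-δ)
Solving: δ ≥ (T-R)/(T-P) = (8-6)/(8-1) = 0.2857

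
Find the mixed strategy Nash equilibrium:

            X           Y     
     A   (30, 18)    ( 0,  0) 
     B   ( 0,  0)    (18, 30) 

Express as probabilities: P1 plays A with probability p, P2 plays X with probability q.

p = 0.625, q = 0.375

Work:
Find probabilities that make opponent indifferent:
P2 chooses q to make P1 indifferent between A and B
P1 chooses p to make P2 indifferent between X and Y
Mixed NE: P1 plays (A: 0.625, B: 0.375), P2 plays (X: 0.375, Y: 0.625)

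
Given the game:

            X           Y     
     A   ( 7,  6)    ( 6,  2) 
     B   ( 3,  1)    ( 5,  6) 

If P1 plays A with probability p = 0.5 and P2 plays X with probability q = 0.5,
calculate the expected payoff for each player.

E[P1] = 5.25, E[P2] = 3.75

Work:
E[P1] = p·q·π₁(A,X) + p·(1-q)·π₁(A,Y) + (1-p)·q·π₁(B,X) + (1-p)·(1-q)·π₁(B,Y)
= 0.5·0.5·7 + 0.5·0.5·6 + 0.5·0.5·3 + 0.5·0.5·5
= 5.25

E[P2] = 3.75 (similar calculation)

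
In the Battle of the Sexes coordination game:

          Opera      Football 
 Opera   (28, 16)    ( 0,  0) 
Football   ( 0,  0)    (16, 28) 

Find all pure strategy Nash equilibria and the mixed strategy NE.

Pure NE: (Opera, Opera) and (Football, Football); Mixed NE: p = 0.6364, q = 0.3636

Work:
Check pure NE:
(Opera, Opera): (28, 16) - no unilateral deviation beneficial
(Football, Football): (16, 28) - no unilateral deviation beneficial
Mixed NE: P1 plays Opera with p = 0.6364, P2 plays Opera with q = 0.3636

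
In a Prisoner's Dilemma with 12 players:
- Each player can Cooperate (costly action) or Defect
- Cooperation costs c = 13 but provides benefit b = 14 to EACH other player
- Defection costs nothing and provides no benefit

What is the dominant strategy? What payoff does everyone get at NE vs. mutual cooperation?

Dominant: Defect; NE payoff = 0; Coop payoff = 141

Work:
Defect dominates (saves cost c = 13, benefit to others is external)
NE: All defect → everyone gets 0
If all cooperate: each receives (11)×14 - 13 = 141
Social dilemma: 141 > 0 but NE gives 0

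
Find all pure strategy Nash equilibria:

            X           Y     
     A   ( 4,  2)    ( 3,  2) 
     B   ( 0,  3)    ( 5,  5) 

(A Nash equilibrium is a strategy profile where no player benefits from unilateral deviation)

Nash equilibrium: (A, X), (B, Y)

Work:
Best responses:
  P1 vs X: payoffs [4, 0] → best response A (payoff 4)
  P1 vs Y: payoffs [3, 5] → best response B (payoff 5)
  P2 vs A: payoffs [2, 2] → best response X/Y (payoff 2)
  P2 vs B: payoffs [3, 5] → best response Y (payoff 5)
Mutual best responses: (A,X), (B,Y) → Nash equilibria.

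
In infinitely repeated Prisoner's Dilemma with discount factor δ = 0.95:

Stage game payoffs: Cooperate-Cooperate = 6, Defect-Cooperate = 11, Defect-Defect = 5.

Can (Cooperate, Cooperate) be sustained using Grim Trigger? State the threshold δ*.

δ* = 0.8333; since δ = 0.95 ≥ 0.8333, cooperation can be sustained

Work:
For Grim Trigger:
Cooperate forever: 6/(1-δ)
Defect then punished: 11 + 5·δ/(1-δ)
Need: 6/(1-δ) ≥ 11 + 5·δ/(1-δ)
Solving: δ ≥ (T-R)/(T-P) = (11-6)/(11-5) = 0.8333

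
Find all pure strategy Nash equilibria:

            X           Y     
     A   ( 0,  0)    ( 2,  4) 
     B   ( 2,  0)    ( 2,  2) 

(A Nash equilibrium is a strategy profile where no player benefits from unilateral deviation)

Nash equilibrium: (A, Y), (B, Y)

Work:
Best responses:
  P1 vs X: payoffs [0, 2] → best response B (payoff 2)
  P1 vs Y: payoffs [2, 2] → best response A/B (payoff 2)
  P2 vs A: payoffs [0, 4] → best response Y (payoff 4)
  P2 vs B: payoffs [0, 2] → best response Y (payoff 2)
Mutual best responses: (A,Y), (B,Y) → Nash equilibria.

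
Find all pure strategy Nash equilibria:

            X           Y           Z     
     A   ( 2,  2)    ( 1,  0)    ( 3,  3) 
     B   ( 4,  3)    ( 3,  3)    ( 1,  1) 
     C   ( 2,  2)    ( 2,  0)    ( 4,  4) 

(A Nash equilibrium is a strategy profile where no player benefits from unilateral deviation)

Nash equilibrium: (B, X), (B, Y), (C, Z)

Work:
Best responses:
  P1 vs X: payoffs [2, 4, 2] → best response B (payoff 4)
  P1 vs Y: payoffs [1, 3, 2] → best response B (payoff 3)
  P1 vs Z: payoffs [3, 1, 4] → best response C (payoff 4)
  P2 vs A: payoffs [2, 0, 3] → best response Z (payoff 3)
  P2 vs B: payoffs [3, 3, 1] → best response X/Y (payoff 3)
  P2 vs C: payoffs [2, 0, 4] → best response Z (payoff 4)
Mutual best responses: (B,X), (B,Y), (C,Z) → Nash equilibria.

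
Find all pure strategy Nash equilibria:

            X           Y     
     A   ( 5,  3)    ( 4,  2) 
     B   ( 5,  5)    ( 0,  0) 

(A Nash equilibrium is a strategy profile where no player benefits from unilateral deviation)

Nash equilibrium: (A, X), (B, X)

Work:
Best responses:
  P1 vs X: payoffs [5, 5] → best response A/B (payoff 5)
  P1 vs Y: payoffs [4, 0] → best response A (payoff 4)
  P2 vs A: payoffs [3, 2] → best response X (payoff 3)
  P2 vs B: payoffs [5, 0] → best response X (payoff 5)
Mutual best responses: (A,X), (B,X) → Nash equilibria.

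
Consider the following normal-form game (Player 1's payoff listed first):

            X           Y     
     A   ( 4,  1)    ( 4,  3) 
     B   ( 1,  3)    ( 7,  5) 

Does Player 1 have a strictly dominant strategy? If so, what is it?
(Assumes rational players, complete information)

No strictly dominant strategy exists for Player 1

Work:
A strategy strictly dominates another if it gives a strictly higher payoff against every opponent action. Compare each pair of P1's strategies column-by-column:
  A vs B: [4 vs 1, 4 vs 7] → A does not strictly dominate B (column Y: 4 ≤ 7)
  B vs A: [1 vs 4, 7 vs 4] → B does not strictly dominate A (column X: 1 ≤ 4)
No single strategy strictly dominates all others → no strictly dominant strategy.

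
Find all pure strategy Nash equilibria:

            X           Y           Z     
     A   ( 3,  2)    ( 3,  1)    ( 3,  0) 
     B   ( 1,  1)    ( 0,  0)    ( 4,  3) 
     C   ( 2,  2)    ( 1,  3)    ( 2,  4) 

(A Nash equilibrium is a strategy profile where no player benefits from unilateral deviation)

Nash equilibrium: (A, X), (B, Z)

Work:
Best responses:
  P1 vs X: payoffs [3, 1, 2] → best response A (payoff 3)
  P1 vs Y: payoffs [3, 0, 1] → best response A (payoff 3)
  P1 vs Z: payoffs [3, 4, 2] → best response B (payoff 4)
  P2 vs A: payoffs [2, 1, 0] → best response X (payoff 2)
  P2 vs B: payoffs [1, 0, 3] → best response Z (payoff 3)
  P2 vs C: payoffs [2, 3, 4] → best response Z (payoff 4)
Mutual best responses: (A,X), (B,Z) → Nash equilibria.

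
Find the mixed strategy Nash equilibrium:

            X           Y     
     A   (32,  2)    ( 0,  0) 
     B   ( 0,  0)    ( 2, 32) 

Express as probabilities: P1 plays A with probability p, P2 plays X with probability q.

p = 0.9412, q = 0.0588

Work:
Find probabilities that make opponent indifferent:
P2 chooses q to make P1 indifferent between A and B
P1 chooses p to make P2 indifferent between X and Y
Mixed NE: P1 plays (A: 0.9412, B: 0.0588), P2 plays (X: 0.0588, Y: 0.9412)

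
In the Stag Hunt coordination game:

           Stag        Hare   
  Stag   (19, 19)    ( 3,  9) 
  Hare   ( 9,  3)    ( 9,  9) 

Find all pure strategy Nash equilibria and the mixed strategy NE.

Pure NE: (Stag, Stag) and (Hare, Hare); Mixed NE: p = 0.375, q = 0.375

Work:
Check pure NE:
(Stag, Stag): (19, 19) - no unilateral deviation beneficial
(Hare, Hare): (9, 9) - no unilateral deviation beneficial
Mixed NE: P1 plays Stag with p = 0.375, P2 plays Stag with q = 0.375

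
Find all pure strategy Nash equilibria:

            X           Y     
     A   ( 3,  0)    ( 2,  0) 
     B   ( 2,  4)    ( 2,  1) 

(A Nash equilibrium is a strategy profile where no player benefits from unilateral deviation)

Nash equilibrium: (A, X), (A, Y)

Work:
Best responses:
  P1 vs X: payoffs [3, 2] → best response A (payoff 3)
  P1 vs Y: payoffs [2, 2] → best response A/B (payoff 2)
  P2 vs A: payoffs [0, 0] → best response X/Y (payoff 0)
  P2 vs B: payoffs [4, 1] → best response X (payoff 4)
Mutual best responses: (A,X), (A,Y) → Nash equilibria.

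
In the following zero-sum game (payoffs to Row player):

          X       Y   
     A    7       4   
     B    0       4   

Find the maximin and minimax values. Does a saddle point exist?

Maximin = 4, Minimax = 4, Saddle: True

Work:
Row minimums: [4, 0] → maximin = 4
Column maximums: [7, 4] → minimax = 4
Saddle point exists! Game value = 4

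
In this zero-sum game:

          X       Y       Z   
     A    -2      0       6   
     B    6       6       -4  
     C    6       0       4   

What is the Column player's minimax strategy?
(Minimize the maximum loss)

Column should play X or Y or Z (all achieve the minimum), value = 6

Work:
Column player minimizes Row's maximum payoff:
Column X: max payoff to Row = 6
Column Y: max payoff to Row = 6
Column Z: max payoff to Row = 6
Minimum is 6, achieved by columns X, Y, Z (tied).
Each of X or Y or Z is a minimax strategy.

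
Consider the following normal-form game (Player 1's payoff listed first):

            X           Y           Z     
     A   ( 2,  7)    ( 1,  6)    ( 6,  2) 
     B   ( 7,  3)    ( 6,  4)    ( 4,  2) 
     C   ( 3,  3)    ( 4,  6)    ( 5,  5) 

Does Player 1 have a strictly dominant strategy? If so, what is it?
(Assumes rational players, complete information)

No strictly dominant strategy exists for Player 1

Work:
A strategy strictly dominates another if it gives a strictly higher payoff against every opponent action. Compare each pair of P1's strategies column-by-column:
  A vs B: [2 vs 7, 1 vs 6, 6 vs 4] → A does not strictly dominate B (column X: 2 ≤ 7)
  A vs C: [2 vs 3, 1 vs 4, 6 vs 5] → A does not strictly dominate C (column X: 2 ≤ 3)
  B vs A: [7 vs 2, 6 vs 1, 4 vs 6] → B does not strictly dominate A (column Z: 4 ≤ 6)
  B vs C: [7 vs 3, 6 vs 4, 4 vs 5] → B does not strictly dominate C (column Z: 4 ≤ 5)
  C vs A: [3 vs 2, 4 vs 1, 5 vs 6] → C does not strictly dominate A (column Z: 5 ≤ 6)
  C vs B: [3 vs 7, 4 vs 6, 5 vs 4] → C does not strictly dominate B (column X: 3 ≤ 7)
No single strategy strictly dominates all others → no strictly dominant strategy.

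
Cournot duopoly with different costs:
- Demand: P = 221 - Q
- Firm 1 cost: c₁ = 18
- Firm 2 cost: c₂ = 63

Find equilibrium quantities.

q₁* = 82.67, q₂* = 37.67

Work:
Reaction: q₁ = (221 - 18 - q₂)/2
Reaction: q₂ = (221 - 63 - q₁)/2
Solve simultaneously:
q₁* = (221 - 2×18 + 63)/3 = 82.67
q₂* = (221 - 2×63 + 18)/3 = 37.67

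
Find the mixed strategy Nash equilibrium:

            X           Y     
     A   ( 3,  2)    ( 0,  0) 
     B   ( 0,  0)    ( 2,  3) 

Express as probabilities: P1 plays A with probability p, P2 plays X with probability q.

p = 0.6, q = 0.4

Work:
Find probabilities that make opponent indifferent:
P2 chooses q to make P1 indifferent between A and B
P1 chooses p to make P2 indifferent between X and Y
Mixed NE: P1 plays (A: 0.6, B: 0.4), P2 plays (X: 0.4, Y: 0.6)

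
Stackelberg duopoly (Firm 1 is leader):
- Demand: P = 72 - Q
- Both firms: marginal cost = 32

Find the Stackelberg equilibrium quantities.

q₁* (leader) = 20.0, q₂* (follower) = 10.0

Work:
Follower's reaction: q₂ = (a - c - q₁)/2
Leader substitutes: π₁ = q₁·(a - q₁ - (a-c-q₁)/2 - c)
FOC: q₁* = (72 - 32)/2 = 20.00
Then: q₂* = (72 - 32 - 20.0)/2 = 10.00
Leader has first-mover advantage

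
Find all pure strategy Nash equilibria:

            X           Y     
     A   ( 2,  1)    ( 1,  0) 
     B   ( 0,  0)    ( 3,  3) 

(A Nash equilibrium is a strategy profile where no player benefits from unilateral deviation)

Nash equilibrium: (A, X), (B, Y)

Work:
Best responses:
  P1 vs X: payoffs [2, 0] → best response A (payoff 2)
  P1 vs Y: payoffs [1, 3] → best response B (payoff 3)
  P2 vs A: payoffs [1, 0] → best response X (payoff 1)
  P2 vs B: payoffs [0, 3] → best response Y (payoff 3)
Mutual best responses: (A,X), (B,Y) → Nash equilibria.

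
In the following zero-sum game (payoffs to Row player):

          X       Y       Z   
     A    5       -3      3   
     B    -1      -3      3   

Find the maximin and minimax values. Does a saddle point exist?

Maximin = -3, Minimax = -3, Saddle: True

Work:
Row minimums: [-3, -3] → maximin = -3
Column maximums: [5, -3, 3] → minimax = -3
Saddle point exists! Game value = -3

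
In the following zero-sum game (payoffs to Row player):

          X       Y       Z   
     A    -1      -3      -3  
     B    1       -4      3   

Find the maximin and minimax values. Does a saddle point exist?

Maximin = -3, Minimax = -3, Saddle: True

Work:
Row minimums: [-3, -4] → maximin = -3
Column maximums: [1, -3, 3] → minimax = -3
Saddle point exists! Game value = -3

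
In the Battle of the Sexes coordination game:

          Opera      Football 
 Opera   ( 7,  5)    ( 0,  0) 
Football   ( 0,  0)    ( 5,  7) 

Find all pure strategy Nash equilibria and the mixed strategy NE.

Pure NE: (Opera, Opera) and (Football, Football); Mixed NE: p = 0.5833, q = 0.4167

Work:
Check pure NE:
(Opera, Opera): (7, 5) - no unilateral deviation beneficial
(Football, Football): (5, 7) - no unilateral deviation beneficial
Mixed NE: P1 plays Opera with p = 0.5833, P2 plays Opera with q = 0.4167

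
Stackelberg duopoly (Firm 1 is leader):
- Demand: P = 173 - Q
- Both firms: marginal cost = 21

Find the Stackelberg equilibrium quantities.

q₁* (leader) = 76.0, q₂* (follower) = 38.0

Work:
Follower's reaction: q₂ = (a - c - q₁)/2
Leader substitutes: π₁ = q₁·(a - q₁ - (a-c-q₁)/2 - c)
FOC: q₁* = (173 - 21)/2 = 76.00
Then: q₂* = (173 - 21 - 76.0)/2 = 38.00
Leader has first-mover advantage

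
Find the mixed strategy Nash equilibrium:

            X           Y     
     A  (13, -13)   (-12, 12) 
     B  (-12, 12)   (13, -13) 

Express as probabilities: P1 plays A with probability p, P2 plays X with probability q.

p = 0.5, q = 0.5

Work:
Find probabilities that make opponent indifferent:
P2 chooses q to make P1 indifferent between A and B
P1 chooses p to make P2 indifferent between X and Y
Mixed NE: P1 plays (A: 0.5, B: 0.5), P2 plays (X: 0.5, Y: 0.5)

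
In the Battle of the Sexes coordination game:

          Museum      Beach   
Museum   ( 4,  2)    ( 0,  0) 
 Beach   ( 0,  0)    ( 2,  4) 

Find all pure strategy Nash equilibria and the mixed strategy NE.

Pure NE: (Museum, Museum) and (Beach, Beach); Mixed NE: p = 0.6667, q = 0.3333

Work:
Check pure NE:
(Museum, Museum): (4, 2) - no unilateral deviation beneficial
(Beach, Beach): (2, 4) - no unilateral deviation beneficial
Mixed NE: P1 plays Museum with p = 0.6667, P2 plays Museum with q = 0.3333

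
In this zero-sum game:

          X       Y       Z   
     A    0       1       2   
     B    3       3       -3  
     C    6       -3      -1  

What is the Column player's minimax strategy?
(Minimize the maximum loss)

Column should play Z, value = 2

Work:
Column player minimizes Row's maximum payoff:
Column X: max payoff to Row = 6
Column Y: max payoff to Row = 3
Column Z: max payoff to Row = 2
Minimum is 2, achieved by column Z.
Minimax strategy: Z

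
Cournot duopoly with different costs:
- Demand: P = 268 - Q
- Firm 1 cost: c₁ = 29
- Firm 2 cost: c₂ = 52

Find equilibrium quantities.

q₁* = 87.33, q₂* = 64.33

Work:
Reaction: q₁ = (268 - 29 - q₂)/2
Reaction: q₂ = (268 - 52 - q₁)/2
Solve simultaneously:
q₁* = (268 - 2×29 + 52)/3 = 87.33
q₂* = (268 - 2×52 + 29)/3 = 64.33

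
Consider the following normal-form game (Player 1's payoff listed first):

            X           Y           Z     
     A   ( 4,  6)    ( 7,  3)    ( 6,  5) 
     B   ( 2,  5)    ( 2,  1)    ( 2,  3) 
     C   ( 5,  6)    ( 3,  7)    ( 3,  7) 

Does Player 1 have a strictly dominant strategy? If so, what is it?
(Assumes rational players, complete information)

No strictly dominant strategy exists for Player 1

Work:
A strategy strictly dominates another if it gives a strictly higher payoff against every opponent action. Compare each pair of P1's strategies column-by-column:
  A vs B: [4 vs 2, 7 vs 2, 6 vs 2] → A strictly dominates B
  A vs C: [4 vs 5, 7 vs 3, 6 vs 3] → A does not strictly dominate C (column X: 4 ≤ 5)
  B vs A: [2 vs 4, 2 vs 7, 2 vs 6] → B does not strictly dominate A (column X: 2 ≤ 4)
  B vs C: [2 vs 5, 2 vs 3, 2 vs 3] → B does not strictly dominate C (column X: 2 ≤ 5)
  C vs A: [5 vs 4, 3 vs 7, 3 vs 6] → C does not strictly dominate A (column Y: 3 ≤ 7)
  C vs B: [5 vs 2, 3 vs 2, 3 vs 2] → C strictly dominates B
No single strategy strictly dominates all others → no strictly dominant strategy.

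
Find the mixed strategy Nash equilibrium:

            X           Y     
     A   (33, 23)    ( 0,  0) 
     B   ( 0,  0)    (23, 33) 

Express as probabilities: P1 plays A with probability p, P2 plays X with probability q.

p = 0.5893, q = 0.4107

Work:
Find probabilities that make opponent indifferent:
P2 chooses q to make P1 indifferent between A and B
P1 chooses p to make P2 indifferent between X and Y
Mixed NE: P1 plays (A: 0.5893, B: 0.4107), P2 plays (X: 0.4107, Y: 0.5893)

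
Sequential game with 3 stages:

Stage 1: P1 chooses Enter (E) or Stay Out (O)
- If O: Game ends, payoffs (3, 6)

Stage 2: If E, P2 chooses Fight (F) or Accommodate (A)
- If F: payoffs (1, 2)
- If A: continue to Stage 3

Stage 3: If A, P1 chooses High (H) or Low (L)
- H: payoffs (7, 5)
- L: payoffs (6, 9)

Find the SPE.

SPE: (E, A, H); Outcome (7, 5)

Work:
Stage 3: P1 chooses H (7 vs 6)
Stage 2: P2: F->2, A->5 (anticipating H). Choose A
Stage 1: P1: O->3, E->7 (anticipating A, H). Choose E
SPE path: E -> A -> H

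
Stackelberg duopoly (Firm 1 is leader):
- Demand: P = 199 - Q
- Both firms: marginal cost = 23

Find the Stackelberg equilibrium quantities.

q₁* (leader) = 88.0, q₂* (follower) = 44.0

Work:
Follower's reaction: q₂ = (a - c - q₁)/2
Leader substitutes: π₁ = q₁·(a - q₁ - (a-c-q₁)/2 - c)
FOC: q₁* = (199 - 23)/2 = 88.00
Then: q₂* = (199 - 23 - 88.0)/2 = 44.00
Leader has first-mover advantage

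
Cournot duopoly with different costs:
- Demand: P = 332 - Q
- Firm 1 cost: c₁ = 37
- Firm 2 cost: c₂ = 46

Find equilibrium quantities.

q₁* = 101.33, q₂* = 92.33

Work:
Reaction: q₁ = (332 - 37 - q₂)/2
Reaction: q₂ = (332 - 46 - q₁)/2
Solve simultaneously:
q₁* = (332 - 2×37 + 46)/3 = 101.33
q₂* = (332 - 2×46 + 37)/3 = 92.33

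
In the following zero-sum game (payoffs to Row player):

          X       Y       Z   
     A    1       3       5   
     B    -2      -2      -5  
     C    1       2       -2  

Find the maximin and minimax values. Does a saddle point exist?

Maximin = 1, Minimax = 1, Saddle: True

Work:
Row minimums: [1, -5, -2] → maximin = 1
Column maximums: [1, 3, 5] → minimax = 1
Saddle point exists! Game value = 1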